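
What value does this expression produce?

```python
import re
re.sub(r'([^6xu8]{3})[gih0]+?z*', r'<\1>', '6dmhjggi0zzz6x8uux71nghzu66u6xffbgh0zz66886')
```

'6d<mhj>gi0zzz6x8uux<71n>hzu66u6x<ffb>h0zz66886'

The pattern matches exactly 3 of any character except [6xu8] (captured); then one or more of one of [gih0] (lazy), then zero or more of a literal 'z'.
A `+?`/`*?`/`{m,n}?` starts at its minimum and grows only as far as needed for what follows to match.
Matches: at [2:6] → 'mhjg'; at [18:22] → '71ng'; at [30:34] → 'ffbg'.
`\1` in the replacement pulls in group 1's text for each match.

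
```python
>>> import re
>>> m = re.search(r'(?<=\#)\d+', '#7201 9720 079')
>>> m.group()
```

The `(?=…)`/`(?<=…)` assertion just peeks at neighbouring text; it doesn't advance the match position.
The match spans [1:5] → '7201'.

'7201'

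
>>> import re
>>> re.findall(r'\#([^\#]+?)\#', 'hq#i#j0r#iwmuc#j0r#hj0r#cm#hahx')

One capturing group, so `findall` returns just the captured substring from each match — 3 in all.

['i', 'iwmuc', 'hj0r']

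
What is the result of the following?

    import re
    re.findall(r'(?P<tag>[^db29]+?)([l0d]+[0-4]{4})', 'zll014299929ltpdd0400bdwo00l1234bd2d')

[('z', 'll0142'), ('ltp', 'dd0400'), ('wo', '00l1234')]

A `+?`/`*?`/`{m,n}?` starts at its minimum and grows only as far as needed for what follows to match.
2 groups means each result is a tuple of 2 captured strings — 3 here.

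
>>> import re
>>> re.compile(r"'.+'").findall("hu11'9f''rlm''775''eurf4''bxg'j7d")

["'9f''rlm''775''eurf4''bxg'"]

Matches: at [4:30] → "'9f''rlm''775''eurf4''bxg'".
`findall` yields the raw match text (1 of them) because the pattern has no groups.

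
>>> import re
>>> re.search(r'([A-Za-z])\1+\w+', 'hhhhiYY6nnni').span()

(0, 12)

`\1` is not a pattern — it's the concrete string captured by group 1, re-applied verbatim.
`re.search` scans for the first position where the pattern succeeds.
The match spans [0:12] → 'hhhhiYY6nnni'.
Captured: group 1 = 'h'.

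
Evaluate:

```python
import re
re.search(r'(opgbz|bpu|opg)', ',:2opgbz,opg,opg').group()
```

`|` is ordered: at each position the engine commits to the first alternative that works.
The match spans [3:8] → 'opgbz'.

'opgbz'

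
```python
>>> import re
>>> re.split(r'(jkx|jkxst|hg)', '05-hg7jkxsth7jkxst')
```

Branches in `(...|...)` are attempted left-to-right; the first branch that allows the whole pattern to succeed is taken.
Matches to split on: at [3:5] → 'hg'; at [6:9] → 'jkx'; at [13:16] → 'jkx'.
The group in the pattern means `split` returns the separators' captures alongside the pieces.

['05-', 'hg', '7', 'jkx', 'sth7', 'jkx', 'st']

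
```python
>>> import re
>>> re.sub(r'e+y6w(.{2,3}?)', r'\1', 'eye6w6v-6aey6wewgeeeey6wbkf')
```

'eye6w6v-6aewgbkf'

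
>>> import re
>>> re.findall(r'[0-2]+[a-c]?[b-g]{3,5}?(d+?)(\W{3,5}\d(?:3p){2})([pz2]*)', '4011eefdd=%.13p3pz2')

With the lazy modifier that quantifier settles for the fewest repetitions that let the rest of the pattern succeed (the atoms after it are unaffected and can still be greedy).
`findall` packs the 3 group values into a tuple for every match.

[('dd', '=%.13p3p', 'z2')]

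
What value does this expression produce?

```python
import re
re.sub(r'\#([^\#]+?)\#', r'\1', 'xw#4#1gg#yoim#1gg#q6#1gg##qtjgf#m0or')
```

'xw41ggyoim1ggq61gg#qtjgfm0or'

The replacement refers to a captured group, so each match is rewritten using its own captured text.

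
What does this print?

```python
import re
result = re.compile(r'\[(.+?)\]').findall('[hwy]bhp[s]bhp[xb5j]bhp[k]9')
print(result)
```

Because there's exactly one group, `findall` drops the full match and keeps group 1 from each hit.

['hwy', 's', 'xb5j', 'k']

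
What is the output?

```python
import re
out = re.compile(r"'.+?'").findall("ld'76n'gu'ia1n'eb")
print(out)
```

The `?` after the quantifier makes it lazy — it takes as little as possible before letting the rest of the pattern try.
`findall` yields the raw match text (2 of them) because the pattern has no groups.

["'76n'", "'ia1n'"]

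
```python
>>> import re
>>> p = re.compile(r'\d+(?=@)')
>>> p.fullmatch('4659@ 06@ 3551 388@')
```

None

The `(?=…)`/`(?<=…)` assertion just peeks at neighbouring text; it doesn't advance the match position.
`re.fullmatch` requires the pattern to consume the entire string.
Here the pattern can't cover the whole string, so the call returns None.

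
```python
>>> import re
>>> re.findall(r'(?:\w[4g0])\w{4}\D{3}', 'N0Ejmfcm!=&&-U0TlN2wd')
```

The pattern matches a word character, then one of [4g0] (non-capturing group); then exactly 4 of a word character, then exactly 3 of a non-digit.
Since nothing is captured, `findall` lists the 1 matched substring directly.

['N0Ejmfcm!']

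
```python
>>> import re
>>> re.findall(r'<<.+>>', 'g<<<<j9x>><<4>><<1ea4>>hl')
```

['<<<<j9x>><<4>><<1ea4>>']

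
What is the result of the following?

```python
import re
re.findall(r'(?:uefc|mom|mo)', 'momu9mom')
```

['mom', 'mom']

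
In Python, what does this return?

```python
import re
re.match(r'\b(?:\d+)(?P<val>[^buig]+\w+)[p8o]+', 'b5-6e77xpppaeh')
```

None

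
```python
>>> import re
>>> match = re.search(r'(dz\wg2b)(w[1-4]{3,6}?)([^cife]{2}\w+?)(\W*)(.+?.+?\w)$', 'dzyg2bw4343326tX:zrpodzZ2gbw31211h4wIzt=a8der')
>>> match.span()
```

The pattern matches the literal 'dz', then a word character, then the literal 'g2b' (captured); then the literal 'w', then 3 to 6 of a character in [1-4] (lazy) (captured); then exactly 2 of any character except [cife], then one or more of a word character (lazy) (captured); then zero or more of a non-word character (captured); then one or more of any character (lazy), then one or more of any character (lazy), then a word character (captured); then anchored at the end.
The match spans [0:45] → 'dzyg2bw4343326tX:zrpodzZ2gbw31211h4wIzt=a8der'.

(0, 45)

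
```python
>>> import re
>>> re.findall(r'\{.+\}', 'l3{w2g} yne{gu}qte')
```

['{w2g} yne{gu}']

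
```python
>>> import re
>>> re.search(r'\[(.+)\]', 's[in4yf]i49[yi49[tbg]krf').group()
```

'[in4yf]i49[yi49[tbg]'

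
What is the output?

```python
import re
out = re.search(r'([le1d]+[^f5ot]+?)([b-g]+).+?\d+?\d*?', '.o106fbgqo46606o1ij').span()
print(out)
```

(2, 11)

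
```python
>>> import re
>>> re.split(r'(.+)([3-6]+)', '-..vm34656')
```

['', '-..vm3465', '6', '']

This matches one or more of any character (captured); then one or more of a character in [3-6] (captured).
Matches to split on: at [0:10] → '-..vm34656'.
The group in the pattern means `split` returns the separators' captures alongside the pieces.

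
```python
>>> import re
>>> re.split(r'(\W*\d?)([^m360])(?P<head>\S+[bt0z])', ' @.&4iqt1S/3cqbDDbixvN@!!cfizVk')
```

['', ' @.&4', 'i', 'qt1S/3cqbDDbixvN@!!cfiz', 'Vk']

With a capturing group present, the delimiter's captured portion is kept in the result list.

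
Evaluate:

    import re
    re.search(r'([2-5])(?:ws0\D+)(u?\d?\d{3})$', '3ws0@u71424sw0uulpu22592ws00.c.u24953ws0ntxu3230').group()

The pattern matches a character in [2-5] (captured); then the literal 'ws0', then one or more of a non-digit (non-capturing group); then optionally a literal 'u', then optionally a digit, then exactly 3 of a digit (captured); then anchored at the end.
The match spans [36:48] → '3ws0ntxu3230'.

'3ws0ntxu3230'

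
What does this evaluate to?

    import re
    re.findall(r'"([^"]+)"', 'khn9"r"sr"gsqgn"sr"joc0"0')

['r', 'gsqgn', 'joc0']

Walking the string: at [4:7] match '"r"', group 1 = 'r'; at [9:16] match '"gsqgn"', group 1 = 'gsqgn'; at [18:24] match '"joc0"', group 1 = 'joc0'.
Because there's exactly one group, `findall` drops the full match and keeps group 1 from each hit.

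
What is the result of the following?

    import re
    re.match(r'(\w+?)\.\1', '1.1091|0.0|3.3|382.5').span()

A backreference is literal: `\1` must see the identical characters the first group matched.
`re.match` won't scan ahead — the pattern has to work from the very first character.
The match spans [0:3] → '1.1'.
Captured: group 1 = '1'.

(0, 3)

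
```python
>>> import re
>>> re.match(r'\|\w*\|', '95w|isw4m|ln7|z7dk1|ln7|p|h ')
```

None

`re.match` won't scan ahead — the pattern has to work from the very first character.
Here the pattern fails at index 0, so the call returns None.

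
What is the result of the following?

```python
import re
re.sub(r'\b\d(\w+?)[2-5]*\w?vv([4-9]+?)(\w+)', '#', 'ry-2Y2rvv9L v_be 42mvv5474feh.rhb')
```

Every occurrence is swapped for '#'.

'ry-# v_be #.rhb'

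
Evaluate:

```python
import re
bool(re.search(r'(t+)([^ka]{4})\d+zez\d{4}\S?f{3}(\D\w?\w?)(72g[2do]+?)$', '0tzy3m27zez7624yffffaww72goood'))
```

False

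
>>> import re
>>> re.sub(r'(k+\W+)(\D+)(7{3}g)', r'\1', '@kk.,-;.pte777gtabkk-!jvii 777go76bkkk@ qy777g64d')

Pattern: one or more of a literal 'k', then one or more of a non-word character (captured); then one or more of a non-digit (captured); then exactly 3 of the literal '7', then a literal 'g' (captured).
Matches: at [1:15] → 'kk.,-;.pte777g'; at [18:31] → 'kk-!jvii 777g'; at [35:46] → 'kkk@ qy777g'.
The replacement refers to a captured group, so each match is rewritten using its own captured text.

'@kk.,-;.tabkk-!o76bkkk@ 64d'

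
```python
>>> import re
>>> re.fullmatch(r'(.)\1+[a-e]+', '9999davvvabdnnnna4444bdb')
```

None

A backreference is literal: `\1` must see the identical characters the first group matched.
`re.fullmatch` requires the pattern to consume the entire string.
Here the string isn't matched end-to-end, so the call returns None.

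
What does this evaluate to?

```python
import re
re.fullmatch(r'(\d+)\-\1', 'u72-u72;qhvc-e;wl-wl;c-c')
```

The backreference `\1` re-matches whatever the first group consumed, character for character.
`re.fullmatch` requires the pattern to consume the entire string.
Here there's no way to consume every character, so the call returns None.

None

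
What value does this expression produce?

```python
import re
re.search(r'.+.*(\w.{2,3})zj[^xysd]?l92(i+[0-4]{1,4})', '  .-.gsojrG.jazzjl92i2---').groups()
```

('jaz', 'i2')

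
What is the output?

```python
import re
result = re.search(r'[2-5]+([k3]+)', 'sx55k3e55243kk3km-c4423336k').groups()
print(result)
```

('k3',)

The pattern matches one or more of a character in [2-5]; then one or more of one of [k3] (captured).
Unlike `match`, `search` isn't anchored — it looks for the pattern anywhere in the string.
The match spans [2:6] → '55k3'.
Captured: group 1 = 'k3'.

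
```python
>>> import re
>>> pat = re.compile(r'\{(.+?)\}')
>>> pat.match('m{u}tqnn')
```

None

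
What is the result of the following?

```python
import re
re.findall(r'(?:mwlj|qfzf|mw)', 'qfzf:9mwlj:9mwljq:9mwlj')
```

['qfzf', 'mwlj', 'mwlj', 'mwlj']

Alternation isn't longest-match — the leftmost alternative that fits at this position is chosen.
Scanning left to right: at [0:4] → 'qfzf'; at [6:10] → 'mwlj'; at [12:16] → 'mwlj'; at [19:23] → 'mwlj'.
No capturing groups, so `findall` returns the 4 full match strings.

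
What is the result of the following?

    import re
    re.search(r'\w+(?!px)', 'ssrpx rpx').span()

(0, 5)

Because the assertion is negative and zero-width, positions next to the forbidden text are skipped.
`re.search` tries every starting position until one works.
The match spans [0:5] → 'ssrpx'.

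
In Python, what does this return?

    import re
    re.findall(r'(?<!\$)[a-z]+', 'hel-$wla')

A negative assertion filters positions out without eating any characters.
Walking the string: at [0:3] → 'hel'; at [6:8] → 'la'.
No capturing groups, so `findall` returns the 2 full match strings.

['hel', 'la']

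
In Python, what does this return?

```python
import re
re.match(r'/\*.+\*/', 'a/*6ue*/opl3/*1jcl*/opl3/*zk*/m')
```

`re.match` won't scan ahead — the pattern has to work from the very first character.
Here the string doesn't start with a match, so the call returns None.

None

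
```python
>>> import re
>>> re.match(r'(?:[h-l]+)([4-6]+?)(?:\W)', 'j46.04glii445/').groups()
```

('46',)

The pattern matches one or more of a character in [h-l] (non-capturing group); then one or more of a character in [4-6] (lazy) (captured); then a non-word character (non-capturing group).
`re.match` won't scan ahead — the pattern has to work from the very first character.
The match spans [0:4] → 'j46.'.
Captured: group 1 = '46'.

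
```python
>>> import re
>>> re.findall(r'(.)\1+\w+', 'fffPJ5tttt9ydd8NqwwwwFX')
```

['f']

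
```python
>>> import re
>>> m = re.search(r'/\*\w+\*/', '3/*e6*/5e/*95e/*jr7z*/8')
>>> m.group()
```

'/*e6*/'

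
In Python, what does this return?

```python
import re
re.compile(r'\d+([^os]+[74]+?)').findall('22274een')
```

['74']

The pattern matches one or more of a digit; then one or more of any character except [os], then one or more of one of [74] (lazy) (captured).
Matches: at [0:5] match '22274', group 1 = '74'.
One capturing group, so `findall` returns just the captured substring from the one match — 1 in all.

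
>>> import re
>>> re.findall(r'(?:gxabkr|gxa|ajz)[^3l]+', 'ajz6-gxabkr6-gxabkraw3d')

['ajz6-gxabkr6-gxabkraw']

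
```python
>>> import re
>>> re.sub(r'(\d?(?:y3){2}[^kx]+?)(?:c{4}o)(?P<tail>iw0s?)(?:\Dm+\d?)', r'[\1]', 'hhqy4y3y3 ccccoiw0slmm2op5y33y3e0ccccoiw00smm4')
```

Pattern: optionally a digit, then the literal 'y3' repeated 2 times, then one or more of any character except [kx] (lazy) (captured); then exactly 4 of a literal 'c', then a literal 'o' (non-capturing group); then the literal 'iw0', then optionally the literal 's' (captured as 'tail'); then a non-digit, then one or more of the literal 'm', then optionally a digit (non-capturing group).
Matches: at [4:23] → '4y3y3 ccccoiw0slmm2'.
Each match is replaced using the text its own group 1 captured.

'hhqy[4y3y3 ]op5y33y3e0ccccoiw00smm4'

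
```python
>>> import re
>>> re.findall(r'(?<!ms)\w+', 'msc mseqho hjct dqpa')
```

The negative lookaround is zero-width — it rules out positions where the adjacent text would match, without consuming anything.
Since nothing is captured, `findall` lists the 4 matched substrings directly.

['msc', 'mseqho', 'hjct', 'dqpa']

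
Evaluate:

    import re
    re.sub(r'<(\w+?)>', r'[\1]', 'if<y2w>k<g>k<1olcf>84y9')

The replacement refers to a captured group, so each match is rewritten using its own captured text.

'if[y2w]k[g]k[1olcf]84y9'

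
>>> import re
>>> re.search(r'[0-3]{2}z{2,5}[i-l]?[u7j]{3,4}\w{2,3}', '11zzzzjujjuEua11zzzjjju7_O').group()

This matches exactly 2 of a character in [0-3], then 2 to 5 of the literal 'z', then optionally a character in [i-l]; then 3 to 4 of one of [u7j], then 2 to 3 of a word character.
The match spans [0:14] → '11zzzzjujjuEua'.

'11zzzzjujjuEua'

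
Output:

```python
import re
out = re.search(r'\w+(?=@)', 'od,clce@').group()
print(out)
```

Because the assertion is zero-width, the text it checks is not consumed and won't appear in the result.
The match spans [3:7] → 'clce'.

clce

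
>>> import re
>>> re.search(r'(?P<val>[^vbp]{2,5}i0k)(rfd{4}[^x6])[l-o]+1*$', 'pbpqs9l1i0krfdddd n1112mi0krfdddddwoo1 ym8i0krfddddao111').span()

(37, 56)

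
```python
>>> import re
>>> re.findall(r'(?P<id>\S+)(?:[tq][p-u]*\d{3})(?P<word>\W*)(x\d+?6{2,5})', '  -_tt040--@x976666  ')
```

Pattern: one or more of a non-whitespace character (captured as 'id'); then one of [tq], then zero or more of a character in [p-u], then exactly 3 of a digit (non-capturing group); then zero or more of a non-word character (captured as 'word'); then the literal 'x', then one or more of a digit (lazy), then 2 to 5 of a literal '6' (captured).
Scanning left to right: at [2:19] match '-_tt040--@x976666', groups = ('-_t', '--@', 'x976666').
With 3 capturing groups, `findall` returns a 3-tuple per match.

[('-_t', '--@', 'x976666')]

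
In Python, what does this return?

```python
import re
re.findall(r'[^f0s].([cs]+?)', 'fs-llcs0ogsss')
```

['c', 's']

With the lazy modifier that quantifier settles for the fewest repetitions that let the rest of the pattern succeed (the atoms after it are unaffected and can still be greedy).
Because there's exactly one group, `findall` drops the full match and keeps group 1 from each hit.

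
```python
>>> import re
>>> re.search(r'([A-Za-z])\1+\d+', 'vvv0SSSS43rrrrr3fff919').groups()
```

('v',)

The match spans [0:4] → 'vvv0'.
Captured: group 1 = 'v'.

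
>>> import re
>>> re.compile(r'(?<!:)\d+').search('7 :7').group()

Because the assertion is negative and zero-width, positions next to the forbidden text are skipped.
`re.search` tries every starting position until one works.
The match spans [0:1] → '7'.

'7'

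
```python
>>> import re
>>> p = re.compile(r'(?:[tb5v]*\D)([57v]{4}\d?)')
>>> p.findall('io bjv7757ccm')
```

['v7757']

This matches zero or more of one of [tb5v], then a non-digit (non-capturing group); then exactly 4 of one of [57v], then optionally a digit (captured).
With a single group, `findall` returns only what that group captured — 1 item.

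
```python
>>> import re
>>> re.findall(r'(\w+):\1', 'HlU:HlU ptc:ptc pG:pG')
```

A backreference is literal: `\1` must see the identical characters the first group matched.
Walking the string: at [0:7] match 'HlU:HlU', group 1 = 'HlU'; at [8:15] match 'ptc:ptc', group 1 = 'ptc'; at [16:21] match 'pG:pG', group 1 = 'pG'.
With a single group, `findall` returns only what that group captured — 3 items.

['HlU', 'ptc', 'pG']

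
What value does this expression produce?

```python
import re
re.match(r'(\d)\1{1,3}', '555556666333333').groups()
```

('5',)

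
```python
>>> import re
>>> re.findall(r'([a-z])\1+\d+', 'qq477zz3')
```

After group 1 captures some text, `\1` only succeeds where that same text appears again.
`findall` collects group 1 from each match (2 total).

['q', 'z']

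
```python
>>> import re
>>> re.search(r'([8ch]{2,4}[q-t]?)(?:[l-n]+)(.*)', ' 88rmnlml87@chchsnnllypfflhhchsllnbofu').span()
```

(1, 38)

Pattern: 2 to 4 of one of [8ch], then optionally a character in [q-t] (captured); then one or more of a character in [l-n] (non-capturing group); then zero or more of any character (captured).
The match spans [1:38] → '88rmnlml87@chchsnnllypfflhhchsllnbofu'.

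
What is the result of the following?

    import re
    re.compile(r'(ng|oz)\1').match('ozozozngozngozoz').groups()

('oz',)

`\1` is not a pattern — it's the concrete string captured by group 1, re-applied verbatim.
`match` is anchored at position 0; if the pattern doesn't fit there, it returns None.
The match spans [0:4] → 'ozoz'.
Captured: group 1 = 'oz'.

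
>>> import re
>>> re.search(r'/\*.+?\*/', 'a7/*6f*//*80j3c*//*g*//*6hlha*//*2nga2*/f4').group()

'/*6f*/'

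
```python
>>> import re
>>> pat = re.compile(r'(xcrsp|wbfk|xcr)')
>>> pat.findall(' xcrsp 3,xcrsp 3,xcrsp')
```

['xcrsp', 'xcrsp', 'xcrsp']

The regex engine tests alternatives in the order written; an earlier branch that matches wins even if a later one would match more.
Walking the string: at [1:6] match 'xcrsp', group 1 = 'xcrsp'; at [9:14] match 'xcrsp', group 1 = 'xcrsp'; at [17:22] match 'xcrsp', group 1 = 'xcrsp'.
One capturing group, so `findall` returns just the captured substring from each match — 3 in all.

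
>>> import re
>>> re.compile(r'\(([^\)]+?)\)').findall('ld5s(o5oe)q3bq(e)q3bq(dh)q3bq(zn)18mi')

['o5oe', 'e', 'dh', 'zn']

Walking the string: at [4:10] match '(o5oe)', group 1 = 'o5oe'; at [14:17] match '(e)', group 1 = 'e'; at [21:25] match '(dh)', group 1 = 'dh'; at [29:33] match '(zn)', group 1 = 'zn'.
With a single group, `findall` returns only what that group captured — 4 items.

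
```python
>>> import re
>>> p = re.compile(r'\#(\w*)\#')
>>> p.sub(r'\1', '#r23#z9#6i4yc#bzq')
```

'r23z96i4ycbzq'

The replacement refers to a captured group, so each match is rewritten using its own captured text.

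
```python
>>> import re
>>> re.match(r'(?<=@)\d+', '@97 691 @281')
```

None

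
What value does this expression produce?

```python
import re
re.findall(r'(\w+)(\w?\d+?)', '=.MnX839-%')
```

[('MnX83', '9')]

The pattern matches one or more of a word character (captured); then optionally a word character, then one or more of a digit (lazy) (captured).
Scanning left to right: at [2:8] match 'MnX839', groups = ('MnX83', '9').
2 groups means the one result is a tuple of 2 captured strings — 1 here.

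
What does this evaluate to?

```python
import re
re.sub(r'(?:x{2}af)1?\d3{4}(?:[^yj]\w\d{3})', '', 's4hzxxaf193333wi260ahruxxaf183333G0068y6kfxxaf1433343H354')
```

's4hzahruy6kfxxaf1433343H354'

The pattern matches exactly 2 of a literal 'x', then the literal 'af' (non-capturing group); then optionally a literal '1', then a digit, then exactly 4 of the literal '3'; then any character except [yj], then a word character, then exactly 3 of a digit (non-capturing group).
Matches: at [4:19] → 'xxaf193333wi260'; at [23:38] → 'xxaf183333G0068'.
Every occurrence is swapped for ''.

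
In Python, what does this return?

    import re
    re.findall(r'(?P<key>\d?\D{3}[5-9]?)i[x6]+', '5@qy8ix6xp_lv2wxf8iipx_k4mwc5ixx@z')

This matches optionally a digit, then exactly 3 of a non-digit, then optionally a character in [5-9] (captured as 'key'); then the literal 'i', then one or more of one of [x6].
With a single group, `findall` returns only what that group captured — 2 items.

['5@qy8', '4mwc5']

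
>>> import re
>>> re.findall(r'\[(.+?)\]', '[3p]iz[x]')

['3p', 'x']

With the lazy modifier that quantifier settles for the fewest repetitions that let the rest of the pattern succeed (the atoms after it are unaffected and can still be greedy).
`findall` collects group 1 from each match (2 total).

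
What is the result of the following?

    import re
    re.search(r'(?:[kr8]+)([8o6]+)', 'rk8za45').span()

(0, 3)

Pattern: one or more of one of [kr8] (non-capturing group); then one or more of one of [8o6] (captured).
`search` walks the string left to right and returns the first match it finds.
The match spans [0:3] → 'rk8'.
Captured: group 1 = '8'.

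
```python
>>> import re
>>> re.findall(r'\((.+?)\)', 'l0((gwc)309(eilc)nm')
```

['(gwc', 'eilc']

One capturing group, so `findall` returns just the captured substring from each match — 2 in all.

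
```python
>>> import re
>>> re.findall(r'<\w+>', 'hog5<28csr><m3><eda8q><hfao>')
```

['<28csr>', '<m3>', '<eda8q>', '<hfao>']

Scanning left to right: at [4:11] → '<28csr>'; at [11:15] → '<m3>'; at [15:22] → '<eda8q>'; at [22:28] → '<hfao>'.
No capturing groups, so `findall` returns the 4 full match strings.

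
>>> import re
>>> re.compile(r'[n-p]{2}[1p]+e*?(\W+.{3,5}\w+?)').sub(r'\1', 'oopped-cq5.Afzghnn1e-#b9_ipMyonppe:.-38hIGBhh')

'oopped-cq5.Afzgh-#b9_ipMy:.-38hIGBhh'

The pattern matches exactly 2 of a character in [n-p], then one or more of one of [1p], then zero or more of a literal 'e' (lazy); then one or more of a non-word character, then 3 to 5 of any character, then one or more of a word character (lazy) (captured).
The `?` after the quantifier makes it lazy — it takes as little as possible before letting the rest of the pattern try.
Matches: at [16:28] → 'nn1e-#b9_ipM'; at [29:43] → 'onppe:.-38hIGB'.
Each match is replaced using the text its own group 1 captured.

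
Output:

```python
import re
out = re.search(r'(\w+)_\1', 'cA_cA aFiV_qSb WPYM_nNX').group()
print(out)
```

cA_cA

A backreference is literal: `\1` must see the identical characters the first group matched.
The match spans [0:5] → 'cA_cA'.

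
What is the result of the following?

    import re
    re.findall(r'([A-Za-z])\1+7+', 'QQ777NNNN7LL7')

A backreference is literal: `\1` must see the identical characters the first group matched.
Walking the string: at [0:5] match 'QQ777', group 1 = 'Q'; at [5:10] match 'NNNN7', group 1 = 'N'; at [10:13] match 'LL7', group 1 = 'L'.
Because there's exactly one group, `findall` drops the full match and keeps group 1 from each hit.

['Q', 'N', 'L']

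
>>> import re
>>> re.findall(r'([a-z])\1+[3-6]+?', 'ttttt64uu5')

['t', 'u']

The backreference `\1` re-matches whatever the first group consumed, character for character.
Scanning left to right: at [0:6] match 'ttttt6', group 1 = 't'; at [7:10] match 'uu5', group 1 = 'u'.
Because there's exactly one group, `findall` drops the full match and keeps group 1 from each hit.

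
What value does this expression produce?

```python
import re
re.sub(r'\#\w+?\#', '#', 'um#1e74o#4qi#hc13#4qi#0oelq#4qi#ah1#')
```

'um#4qi#4qi#4qi#'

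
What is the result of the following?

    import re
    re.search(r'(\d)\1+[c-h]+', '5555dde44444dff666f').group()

'5555dde'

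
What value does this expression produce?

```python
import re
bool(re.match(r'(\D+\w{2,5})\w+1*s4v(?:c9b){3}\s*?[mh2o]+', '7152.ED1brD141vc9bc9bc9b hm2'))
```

The pattern matches one or more of a non-digit, then 2 to 5 of a word character (captured); then one or more of a word character, then zero or more of a literal '1', then the literal 's4v'; then the literal 'c9b' repeated 3 times, then zero or more of whitespace (lazy), then one or more of one of [mh2o].
`match` is anchored at position 0; if the pattern doesn't fit there, it returns None.
Here the string doesn't start with a match, so the call returns None, and `bool(None)` is False.

False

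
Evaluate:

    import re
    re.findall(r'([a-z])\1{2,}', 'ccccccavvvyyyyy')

`\1` is not a pattern — it's the concrete string captured by group 1, re-applied verbatim.
Walking the string: at [0:6] match 'cccccc', group 1 = 'c'; at [7:10] match 'vvv', group 1 = 'v'; at [10:15] match 'yyyyy', group 1 = 'y'.
With a single group, `findall` returns only what that group captured — 3 items.

['c', 'v', 'y']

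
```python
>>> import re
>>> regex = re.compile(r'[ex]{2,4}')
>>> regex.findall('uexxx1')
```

['exxx']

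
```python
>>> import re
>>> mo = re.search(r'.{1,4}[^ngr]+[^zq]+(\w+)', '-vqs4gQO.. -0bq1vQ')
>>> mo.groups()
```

Pattern: 1 to 4 of any character, then one or more of any character except [ngr]; then one or more of any character except [zq]; then one or more of a word character (captured).
`re.search` tries every starting position until one works.
The match spans [0:18] → '-vqs4gQO.. -0bq1vQ'.
Captured: group 1 = 'q1vQ'.

('q1vQ',)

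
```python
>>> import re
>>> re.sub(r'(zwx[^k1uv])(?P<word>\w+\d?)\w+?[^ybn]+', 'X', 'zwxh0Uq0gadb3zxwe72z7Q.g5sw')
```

This matches the literal 'zwx', then any character except [k1uv] (captured); then one or more of a word character, then optionally a digit (captured as 'word'); then one or more of a word character (lazy), then one or more of any character except [ybn].
Matches: at [0:27] → 'zwxh0Uq0gadb3zxwe72z7Q.g5sw'.
Every occurrence is swapped for 'X'.

'X'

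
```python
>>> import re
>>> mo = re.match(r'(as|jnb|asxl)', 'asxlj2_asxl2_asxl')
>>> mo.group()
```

'as'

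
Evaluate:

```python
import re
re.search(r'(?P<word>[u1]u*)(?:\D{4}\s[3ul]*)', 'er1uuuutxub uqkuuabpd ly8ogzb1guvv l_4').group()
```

Pattern: one of [u1], then zero or more of a literal 'u' (captured as 'word'); then exactly 4 of a non-digit, then whitespace, then zero or more of one of [3ul] (non-capturing group).
`search` walks the string left to right and returns the first match it finds.
The match spans [2:13] → '1uuuutxub u'.
Captured: group 1 = '1uuuu'.

'1uuuutxub u'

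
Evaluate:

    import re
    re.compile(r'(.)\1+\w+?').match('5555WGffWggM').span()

`re.match` only tries the pattern at the start of the string.
The match spans [0:5] → '5555W'.

(0, 5)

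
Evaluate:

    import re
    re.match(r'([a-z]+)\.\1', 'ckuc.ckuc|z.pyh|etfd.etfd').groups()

('ckuc',)

The backreference `\1` re-matches whatever the first group consumed, character for character.
With `match`, the pattern is implicitly anchored at the beginning.
The match spans [0:9] → 'ckuc.ckuc'.
Captured: group 1 = 'ckuc'.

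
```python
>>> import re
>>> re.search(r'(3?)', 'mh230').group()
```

''

The match spans [0:0] → ''.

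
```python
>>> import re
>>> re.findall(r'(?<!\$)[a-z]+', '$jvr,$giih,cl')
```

Because the assertion is negative and zero-width, positions next to the forbidden text are skipped.
`findall` yields the raw match text (3 of them) because the pattern has no groups.

['vr', 'iih', 'cl']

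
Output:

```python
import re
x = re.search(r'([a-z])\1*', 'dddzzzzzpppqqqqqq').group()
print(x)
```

`\1` is not a pattern — it's the concrete string captured by group 1, re-applied verbatim.
Unlike `match`, `search` isn't anchored — it looks for the pattern anywhere in the string.
The match spans [0:3] → 'ddd'.
Captured: group 1 = 'd'.

ddd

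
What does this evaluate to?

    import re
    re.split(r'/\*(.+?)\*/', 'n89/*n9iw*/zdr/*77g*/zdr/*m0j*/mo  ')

With a capturing group present, the delimiter's captured portion is kept in the result list.

['n89', 'n9iw', 'zdr', '77g', 'zdr', 'm0j', 'mo  ']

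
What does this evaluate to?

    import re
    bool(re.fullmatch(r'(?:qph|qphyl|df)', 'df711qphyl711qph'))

False

`re.fullmatch` is like wrapping the pattern in `^…$` (in single-line mode).
Here there's no way to consume every character, so the call returns None, and `bool(None)` is False.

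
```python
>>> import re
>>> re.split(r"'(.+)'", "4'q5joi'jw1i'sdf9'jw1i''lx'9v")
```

Matches to split on: at [1:27] → "'q5joi'jw1i'sdf9'jw1i''lx'".
The group in the pattern means `split` returns the separators' captures alongside the pieces.

['4', "q5joi'jw1i'sdf9'jw1i''lx", '9v']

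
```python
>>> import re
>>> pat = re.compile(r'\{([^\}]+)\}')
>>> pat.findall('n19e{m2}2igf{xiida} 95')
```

['m2', 'xiida']

`findall` collects group 1 from each match (2 total).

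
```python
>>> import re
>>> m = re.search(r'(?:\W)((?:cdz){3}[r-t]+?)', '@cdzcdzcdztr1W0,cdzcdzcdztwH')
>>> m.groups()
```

The match spans [0:11] → '@cdzcdzcdzt'.
Captured: group 1 = 'cdzcdzcdzt'.

('cdzcdzcdzt',)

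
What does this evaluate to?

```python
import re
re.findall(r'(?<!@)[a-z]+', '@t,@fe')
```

`(?!…)`/`(?<!…)` only lets a position through if the neighbouring text does NOT match; no characters are consumed.
Walking the string: at [5:6] → 'e'.
Since nothing is captured, `findall` lists the 1 matched substring directly.

['e']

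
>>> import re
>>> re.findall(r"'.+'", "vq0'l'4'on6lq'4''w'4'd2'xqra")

Walking the string: at [3:24] → "'l'4'on6lq'4''w'4'd2'".
`findall` yields the raw match text (1 of them) because the pattern has no groups.

["'l'4'on6lq'4''w'4'd2'"]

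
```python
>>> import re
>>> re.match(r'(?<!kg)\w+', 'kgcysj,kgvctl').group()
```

`match` is anchored at position 0; if the pattern doesn't fit there, it returns None.
The match spans [0:6] → 'kgcysj'.

'kgcysj'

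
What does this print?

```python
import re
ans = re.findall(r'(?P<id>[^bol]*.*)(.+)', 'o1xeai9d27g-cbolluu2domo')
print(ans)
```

This matches zero or more of any character except [bol], then zero or more of any character (captured as 'id'); then one or more of any character (captured).
Walking the string: at [0:24] match 'o1xeai9d27g-cbolluu2domo', groups = ('o1xeai9d27g-cbolluu2dom', 'o').
With 2 capturing groups, `findall` returns a 2-tuple per match.

[('o1xeai9d27g-cbolluu2dom', 'o')]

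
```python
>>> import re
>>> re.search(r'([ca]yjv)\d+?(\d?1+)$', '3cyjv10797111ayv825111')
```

The pattern matches one of [ca], then the literal 'yjv' (captured); then one or more of a digit (lazy); then optionally a digit, then one or more of a literal '1' (captured); then anchored at the end.
`re.search` tries every starting position until one works.
Here nothing in the string fits, so the call returns None.

None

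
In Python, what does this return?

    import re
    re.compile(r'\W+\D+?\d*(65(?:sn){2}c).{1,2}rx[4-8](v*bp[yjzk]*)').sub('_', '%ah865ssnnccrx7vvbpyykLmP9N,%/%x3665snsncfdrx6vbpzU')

Each match is replaced by '_'.

'%ah865ssnnccrx7vvbpyykLmP9N_U'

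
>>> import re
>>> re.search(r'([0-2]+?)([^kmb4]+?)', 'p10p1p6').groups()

The match spans [1:3] → '10'.
Captured: group 1 = '1', group 2 = '0'.

('1', '0')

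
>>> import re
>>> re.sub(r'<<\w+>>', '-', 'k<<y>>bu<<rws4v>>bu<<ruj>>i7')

'k-bu-bu-i7'

Every occurrence is swapped for '-'.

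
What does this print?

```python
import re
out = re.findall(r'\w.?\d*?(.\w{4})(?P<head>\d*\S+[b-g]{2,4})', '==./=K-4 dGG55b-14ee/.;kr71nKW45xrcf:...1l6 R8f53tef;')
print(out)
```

[(' dGG5', '5b-14ee/.;kr71nKW45xrcf'), (' R8f5', '3tef')]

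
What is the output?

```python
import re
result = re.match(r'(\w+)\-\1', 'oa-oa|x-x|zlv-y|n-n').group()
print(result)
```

oa-oa

`re.match` won't scan ahead — the pattern has to work from the very first character.
The match spans [0:5] → 'oa-oa'.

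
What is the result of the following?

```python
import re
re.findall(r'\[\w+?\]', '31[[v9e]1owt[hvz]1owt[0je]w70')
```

['[v9e]', '[hvz]', '[0je]']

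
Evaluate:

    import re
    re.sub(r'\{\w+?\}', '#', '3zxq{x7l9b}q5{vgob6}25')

'3zxq#q5#25'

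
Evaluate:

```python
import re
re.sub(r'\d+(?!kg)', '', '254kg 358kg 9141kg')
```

'4kg 8kg 1kg'

Because the assertion is negative and zero-width, positions next to the forbidden text are skipped.
`sub` substitutes '' at each match site.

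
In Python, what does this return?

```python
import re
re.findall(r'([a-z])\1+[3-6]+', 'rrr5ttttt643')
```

A backreference is literal: `\1` must see the identical characters the first group matched.
Matches: at [0:4] match 'rrr5', group 1 = 'r'; at [4:12] match 'ttttt643', group 1 = 't'.
`findall` collects group 1 from each match (2 total).

['r', 't']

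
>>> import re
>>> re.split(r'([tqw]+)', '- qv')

['- ', 'q', 'v']

This matches one or more of one of [tqw] (captured).
Matches to split on: at [2:3] → 'q'.
`re.split` interleaves the captured-group text with the surrounding fragments.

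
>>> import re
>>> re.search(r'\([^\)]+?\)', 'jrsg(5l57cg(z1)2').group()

The match spans [4:15] → '(5l57cg(z1)'.

'(5l57cg(z1)'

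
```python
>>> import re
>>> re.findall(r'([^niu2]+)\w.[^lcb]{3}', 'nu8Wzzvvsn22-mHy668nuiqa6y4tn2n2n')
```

['8Wzzvvs', 'Hy668', '6y4t']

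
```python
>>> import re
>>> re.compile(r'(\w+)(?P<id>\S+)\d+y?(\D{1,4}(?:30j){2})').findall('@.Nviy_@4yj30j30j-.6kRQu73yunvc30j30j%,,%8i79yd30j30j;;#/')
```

Pattern: one or more of a word character (captured); then one or more of a non-whitespace character (captured as 'id'); then one or more of a digit, then optionally a literal 'y'; then 1 to 4 of a non-digit, then the literal '30j' repeated 2 times (captured).
Walking the string: at [2:53] match 'Nviy_@4yj30j30j-.6kRQu73yunvc30j30j%,,%8i79yd30j30j', groups = ('Nviy_', '@4yj30j30j-.6kRQu73yunvc30j30j%,,%8i7', 'd30j30j').
With 3 capturing groups, `findall` returns a 3-tuple per match.

[('Nviy_', '@4yj30j30j-.6kRQu73yunvc30j30j%,,%8i7', 'd30j30j')]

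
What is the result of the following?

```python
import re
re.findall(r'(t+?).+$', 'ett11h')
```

The pattern matches one or more of a literal 't' (lazy) (captured); then one or more of any character; then anchored at the end.
With the lazy modifier that quantifier settles for the fewest repetitions that let the rest of the pattern succeed (the atoms after it are unaffected and can still be greedy).
Walking the string: at [1:6] match 'tt11h', group 1 = 't'.
Because there's exactly one group, `findall` drops the full match and keeps group 1 from the one hit.

['t']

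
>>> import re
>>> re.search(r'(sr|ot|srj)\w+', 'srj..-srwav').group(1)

'sr'

`search` walks the string left to right and returns the first match it finds.
The match spans [0:3] → 'srj'.
Captured: group 1 = 'sr'.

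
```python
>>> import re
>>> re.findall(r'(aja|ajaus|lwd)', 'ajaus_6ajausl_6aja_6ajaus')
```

Branches in `(...|...)` are attempted left-to-right; the first branch that allows the whole pattern to succeed is taken.
With a single group, `findall` returns only what that group captured — 4 items.

['aja', 'aja', 'aja', 'aja']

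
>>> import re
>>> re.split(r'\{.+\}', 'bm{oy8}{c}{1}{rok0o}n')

['bm', 'n']

Each match becomes a cut point; 2 segments remain.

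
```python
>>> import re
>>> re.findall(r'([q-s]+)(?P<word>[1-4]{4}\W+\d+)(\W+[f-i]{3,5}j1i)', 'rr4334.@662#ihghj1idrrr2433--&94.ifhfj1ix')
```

Multiple groups make `findall` return tuples — one 3-tuple for each match.

[('rr', '4334.@662', '#ihghj1i'), ('rrr', '2433--&94', '.ifhfj1i')]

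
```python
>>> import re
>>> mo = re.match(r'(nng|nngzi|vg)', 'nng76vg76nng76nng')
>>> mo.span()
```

`re.match` only tries the pattern at the start of the string.
The match spans [0:3] → 'nng'.
Captured: group 1 = 'nng'.

(0, 3)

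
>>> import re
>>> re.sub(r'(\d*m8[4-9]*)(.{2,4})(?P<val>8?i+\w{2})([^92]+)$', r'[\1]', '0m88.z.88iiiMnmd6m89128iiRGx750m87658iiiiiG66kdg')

The pattern matches zero or more of a digit, then the literal 'm8', then zero or more of a character in [4-9] (captured); then 2 to 4 of any character (captured); then optionally the literal '8', then one or more of the literal 'i', then exactly 2 of a word character (captured as 'val'); then one or more of any character except [92] (captured); then anchored at the end.
Matches: at [16:48] → '6m89128iiRGx750m87658iiiiiG66kdg'.
`\1` in the replacement pulls in group 1's text for each match.

'0m88.z.88iiiMnmd[6m89]'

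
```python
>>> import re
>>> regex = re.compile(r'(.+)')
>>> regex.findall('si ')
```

This matches one or more of any character (captured).
Matches: at [0:3] match 'si ', group 1 = 'si '.
With a single group, `findall` returns only what that group captured — 1 item.

['si ']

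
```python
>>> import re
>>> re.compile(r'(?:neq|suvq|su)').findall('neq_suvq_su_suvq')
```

The regex engine tests alternatives in the order written; an earlier branch that matches wins even if a later one would match more.
Since nothing is captured, `findall` lists the 4 matched substrings directly.

['neq', 'suvq', 'su', 'suvq']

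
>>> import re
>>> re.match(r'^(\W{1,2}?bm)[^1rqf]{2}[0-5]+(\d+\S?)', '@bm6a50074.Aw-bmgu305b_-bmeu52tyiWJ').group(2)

'74.'

The pattern matches anchored at the start of the string; then 1 to 2 of a non-word character (lazy), then the literal 'bm' (captured); then exactly 2 of any character except [1rqf], then one or more of a character in [0-5]; then one or more of a digit, then optionally a non-whitespace character (captured).
`re.match` won't scan ahead — the pattern has to work from the very first character.
The match spans [0:11] → '@bm6a50074.'.
Captured: group 1 = '@bm', group 2 = '74.'.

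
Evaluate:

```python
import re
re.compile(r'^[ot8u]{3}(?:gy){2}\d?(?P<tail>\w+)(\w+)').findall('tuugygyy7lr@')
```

The pattern matches anchored at the start of the string; then exactly 3 of one of [ot8u], then the literal 'gy' repeated 2 times, then optionally a digit; then one or more of a word character (captured as 'tail'); then one or more of a word character (captured).
Matches: at [0:11] match 'tuugygyy7lr', groups = ('y7l', 'r').
2 groups means the one result is a tuple of 2 captured strings — 1 here.

[('y7l', 'r')]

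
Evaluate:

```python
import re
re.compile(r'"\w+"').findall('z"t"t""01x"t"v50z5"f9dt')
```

['"t"', '"01x"', '"v50z5"']

Scanning left to right: at [1:4] → '"t"'; at [6:11] → '"01x"'; at [12:19] → '"v50z5"'.
With no groups in the pattern, `findall` gives back each whole match — 3 here.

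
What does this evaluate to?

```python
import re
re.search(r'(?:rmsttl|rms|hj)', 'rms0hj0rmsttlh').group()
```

'rms'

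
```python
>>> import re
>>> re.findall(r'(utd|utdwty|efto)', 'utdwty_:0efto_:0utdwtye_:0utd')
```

Branches in `(...|...)` are attempted left-to-right; the first branch that allows the whole pattern to succeed is taken.
One capturing group, so `findall` returns just the captured substring from each match — 4 in all.

['utd', 'efto', 'utd', 'utd']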